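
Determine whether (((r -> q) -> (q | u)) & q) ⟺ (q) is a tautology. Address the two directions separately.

[⇒] Assume the antecedent. If r is true, the antecedent forces (r = T, u = F, q = T) or (r = T, u = T, q = T), and q holds there. If r is false, the antecedent forces (r = F, u = F, q = T) or (r = F, u = T, q = T), and q holds there. Either way q holds.

[⇐] Assume the antecedent. If r is true, the antecedent forces (r = T, u = F, q = T) or (r = T, u = T, q = T), and ((r -> q) -> (q | u)) & q holds there. If r is false, the antecedent forces (r = F, u = F, q = T) or (r = F, u = T, q = T), and ((r -> q) -> (q | u)) & q holds there. Either way ((r -> q) -> (q | u)) & q holds.

Both directions hold; the statement is true.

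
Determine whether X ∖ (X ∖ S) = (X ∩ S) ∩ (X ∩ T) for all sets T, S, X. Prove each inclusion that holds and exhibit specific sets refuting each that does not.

Reverse inclusion. Let x ∈ (X ∩ S) ∩ (X ∩ T). Then x ∈ T ∩ S ∩ X, from which x ∈ X ∖ (X ∖ S).

Forward inclusion. This inclusion fails. Take T = ∅, S = {1}, X = {1}; then 1 ∈ X ∖ (X ∖ S) but 1 ∉ (X ∩ S) ∩ (X ∩ T).

The sets are not equal: only the reverse inclusion holds.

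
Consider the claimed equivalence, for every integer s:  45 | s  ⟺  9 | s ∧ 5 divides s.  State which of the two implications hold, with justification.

The biconditional holds.

(⟹) If 45 ∣ s, write s = 45q. Since 45 = 5·9, s = 9·(5q), so 9 ∣ s; and since 45 = 9·5, s = 5·(9q), so 5 ∣ s.

(⟸) Suppose 9 ∣ s and 5 ∣ s. Any common multiple of 9 and 5 is a multiple of their lcm; here gcd(9, 5) = 1, so lcm(9, 5) = 9·5 = 45, so 45 ∣ s.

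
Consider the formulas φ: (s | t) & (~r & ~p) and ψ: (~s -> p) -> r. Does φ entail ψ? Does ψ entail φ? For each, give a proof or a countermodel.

(⇒) This fails. Under s = T, p = F, t = F, r = F, the left side is true but the right side is false.

(⇐) This fails. Under s = F, p = F, t = F, r = F, the left side is false but the right side is true.

(⇒) fails and (⇐) fails.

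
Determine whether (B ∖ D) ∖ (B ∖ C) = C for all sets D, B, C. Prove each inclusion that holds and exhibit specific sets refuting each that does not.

Only the forward inclusion holds.

Forward inclusion. Let x ∈ (B ∖ D) ∖ (B ∖ C). Then x ∈ B ∩ C and x ∉ D, from which x ∈ C.

Reverse inclusion. This inclusion fails. Take D = ∅, B = ∅, C = {1}; then 1 ∈ C but 1 ∉ (B ∖ D) ∖ (B ∖ C).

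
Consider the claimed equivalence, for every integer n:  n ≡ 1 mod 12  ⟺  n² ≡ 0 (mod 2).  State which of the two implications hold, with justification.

Forward direction. This fails: take n = 1. Then 1 ≡ 1 (mod 12), but 1² = 1 ≡ 1 (mod 2), not 0.

Converse. This fails: take n = 0. Then 0² = 0 ≡ 0 (mod 2), yet 0 ≡ 0 (mod 12), not 1.

(⇒) fails and (⇐) fails.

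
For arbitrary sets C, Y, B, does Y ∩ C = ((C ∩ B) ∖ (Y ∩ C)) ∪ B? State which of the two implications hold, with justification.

(⟹) This inclusion fails. Take C = {1}, Y = {1}, B = ∅; then 1 ∈ Y ∩ C but 1 ∉ ((C ∩ B) ∖ (Y ∩ C)) ∪ B.

(⟸) This inclusion fails. Take C = ∅, Y = ∅, B = {1}; then 1 ∈ ((C ∩ B) ∖ (Y ∩ C)) ∪ B but 1 ∉ Y ∩ C.

Neither inclusion holds.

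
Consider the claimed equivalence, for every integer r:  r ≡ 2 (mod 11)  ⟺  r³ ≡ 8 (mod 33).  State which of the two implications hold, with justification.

(⇐) The residues r modulo 33 with r³ ≡ 8 (mod 33) are exactly {2}, and each is ≡ 2 (mod 11).

(⇒) This fails: take r = 13. Then 13 ≡ 2 (mod 11), but 13³ = 2197 ≡ 19 (mod 33), not 8.

Only the converse holds.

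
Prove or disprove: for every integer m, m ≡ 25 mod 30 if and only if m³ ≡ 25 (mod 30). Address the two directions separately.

Both directions hold.

Converse. Suppose m³ ≡ 25 (mod 30). The only residue r in {0, …, 29} with r³ ≡ 25 (mod 30) is r = 25, so m ≡ 25 (mod 30).

Forward direction. Suppose m ≡ 25 mod 30. Write m = 30j + 25. Then (30j + 25)³ = 27000j³ + 67500j² + 56250j + 15625 = 30(900j³ + 2250j² + 1875j + 520) + 25, so m³ ≡ 25 (mod 30).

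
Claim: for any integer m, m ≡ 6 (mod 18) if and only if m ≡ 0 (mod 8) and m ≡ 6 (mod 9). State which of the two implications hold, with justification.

[⇐] If m ≡ 0 (mod 8) and m ≡ 6 (mod 9), then by the Chinese remainder theorem m ≡ 24 (mod 72). Since 24 ≡ 6 (mod 18) and 18 ∣ 72, we get m ≡ 6 (mod 18).

[⇒] This fails: m = 42 gives 42 ≡ 6 (mod 18) but 42 ≡ 2 (mod 8), so the conjunction on the right does not hold.

(⇒) fails; (⇐) holds.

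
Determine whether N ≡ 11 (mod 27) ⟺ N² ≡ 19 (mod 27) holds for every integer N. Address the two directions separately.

Neither implication holds.

(⟹) This fails: take N = 11. Then 11 ≡ 11 (mod 27), but 11² = 121 ≡ 13 (mod 27), not 19.

(⟸) This fails: take N = 10. Then 10² = 100 ≡ 19 (mod 27), yet 10 ≡ 10 (mod 27), not 11.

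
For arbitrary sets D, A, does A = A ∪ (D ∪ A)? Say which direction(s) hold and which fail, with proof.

(⟹) Let x ∈ A. Then either x ∈ A and x ∉ D; or x ∈ D ∩ A. In each case x ∈ A ∪ (D ∪ A), so A ⊆ A ∪ (D ∪ A).

(⟸) This inclusion fails. Take D = {1}, A = ∅; then 1 ∈ A ∪ (D ∪ A) but 1 ∉ A.

The sets are not equal: only the forward inclusion holds.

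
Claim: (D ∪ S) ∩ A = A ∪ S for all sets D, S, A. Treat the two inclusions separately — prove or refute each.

(⊇) This inclusion fails. Take D = ∅, S = {1}, A = ∅; then 1 ∈ A ∪ S but 1 ∉ (D ∪ S) ∩ A.

(⊆) Let x ∈ (D ∪ S) ∩ A. Then either x ∈ D ∩ A and x ∉ S; or x ∈ S ∩ A and x ∉ D; or x ∈ D ∩ S ∩ A. In each case x ∈ A ∪ S, so (D ∪ S) ∩ A ⊆ A ∪ S.

(⊆) holds; (⊇) fails.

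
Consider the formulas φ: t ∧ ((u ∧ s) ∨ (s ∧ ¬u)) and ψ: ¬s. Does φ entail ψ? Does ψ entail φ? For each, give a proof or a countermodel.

Both directions fail.

(⟹) This fails. Under t = T, s = T, u = F, the left side is true but the right side is false.

(⟸) This fails. Under t = F, s = F, u = F, the left side is false but the right side is true.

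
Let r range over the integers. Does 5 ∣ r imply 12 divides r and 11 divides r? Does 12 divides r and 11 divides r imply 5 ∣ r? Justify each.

Neither implication holds.

Forward direction. This fails: take r = 5. Certainly 5 ∣ 5, but 12 ∤ 5.

Converse. This fails: take r = 132. Both 12 ∣ 132 and 11 ∣ 132, yet 132 is not a multiple of 5 (since 132 = 26·5 + 2), so 5 ∤ 132.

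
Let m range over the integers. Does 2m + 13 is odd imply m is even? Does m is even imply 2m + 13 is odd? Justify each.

Only the converse holds.

(⇒) This fails: take m = 3. Then 2m + 13 = 19, which is odd, yet m = 3 is odd, not even.

(⇐) Suppose m is even. Since 2 is even, 2m is even for every m, so 2m + 13 has the same parity as 13, which is odd. Hence 2m + 13 is odd.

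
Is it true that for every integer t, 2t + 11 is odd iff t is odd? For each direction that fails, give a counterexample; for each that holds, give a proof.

Not equivalent: only (⇐) holds.

(⟸) Suppose t is odd. Since 2 is even, 2t is even for every t, so 2t + 11 has the same parity as 11, which is odd. Hence 2t + 11 is odd.

(⟹) This fails: take t = 6. Then 2t + 11 = 23, which is odd, yet t = 6 is even, not odd.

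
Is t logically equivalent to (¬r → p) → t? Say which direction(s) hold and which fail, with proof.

[⇒] Assume the antecedent. If r is true, the antecedent forces (r = T, t = T, p = F) or (r = T, t = T, p = T), and (¬r → p) → t holds there. If r is false, the antecedent forces (r = F, t = T, p = F) or (r = F, t = T, p = T), and (¬r → p) → t holds there. Either way (¬r → p) → t holds.

[⇐] This fails. Under r = F, t = F, p = F, the left side is false but the right side is true.

Only the forward direction holds.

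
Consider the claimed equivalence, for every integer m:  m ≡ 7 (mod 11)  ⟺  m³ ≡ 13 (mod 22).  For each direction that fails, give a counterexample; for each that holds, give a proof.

Only the reverse direction holds.

Forward direction. This fails: take m = 18. Then 18 ≡ 7 (mod 11), but 18³ = 5832 ≡ 2 (mod 22), not 13.

Converse. The residues r modulo 22 with r³ ≡ 13 (mod 22) are exactly {7}, and each is ≡ 7 (mod 11).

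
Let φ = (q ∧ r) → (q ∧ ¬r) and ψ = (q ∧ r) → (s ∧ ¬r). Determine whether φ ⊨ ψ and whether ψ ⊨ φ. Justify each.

(⟹) Assume the antecedent. If r is true, the antecedent forces (r = T, q = F, s = F) or (r = T, q = F, s = T), and (q ∧ r) → (s ∧ ¬r) holds there. If r is false, (q ∧ r) → (s ∧ ¬r) reduces to true regardless of the other variables. Either way (q ∧ r) → (s ∧ ¬r) holds.

(⟸) Assume the antecedent. If r is true, the antecedent forces (r = T, q = F, s = F) or (r = T, q = F, s = T), and (q ∧ r) → (q ∧ ¬r) holds there. If r is false, (q ∧ r) → (q ∧ ¬r) reduces to true regardless of the other variables. Either way (q ∧ r) → (q ∧ ¬r) holds.

The biconditional holds.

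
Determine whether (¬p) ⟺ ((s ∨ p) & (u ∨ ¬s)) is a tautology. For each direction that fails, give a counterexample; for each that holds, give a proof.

(→) This fails. Under p = F, s = F, u = F, the left side is true but the right side is false.

(←) This fails. Under p = T, s = F, u = F, the left side is false but the right side is true.

(⇒) fails and (⇐) fails.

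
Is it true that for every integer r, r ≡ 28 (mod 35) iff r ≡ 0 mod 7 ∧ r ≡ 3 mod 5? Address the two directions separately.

Equivalent; both directions hold.

(⟹) Suppose r ≡ 28 (mod 35); write r = 35j + 28. Since 7 ∣ 35, reducing mod 7 gives r ≡ 28 ≡ 0 (mod 7); since 5 ∣ 35, reducing mod 5 gives r ≡ 28 ≡ 3 (mod 5).

(⟸) Conversely, if r ≡ 0 (mod 7) and r ≡ 3 (mod 5), then by the Chinese remainder theorem r ≡ 28 (mod 35). This is exactly r ≡ 28 (mod 35).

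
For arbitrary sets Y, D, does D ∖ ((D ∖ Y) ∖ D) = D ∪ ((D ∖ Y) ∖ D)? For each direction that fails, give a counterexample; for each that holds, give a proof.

Both inclusions hold; the sets are equal.

(⊆) Let x ∈ D ∖ ((D ∖ Y) ∖ D). Then either x ∈ D and x ∉ Y; or x ∈ Y ∩ D. In each case x ∈ D ∪ ((D ∖ Y) ∖ D), so D ∖ ((D ∖ Y) ∖ D) ⊆ D ∪ ((D ∖ Y) ∖ D).

(⊇) Let x ∈ D ∪ ((D ∖ Y) ∖ D). Then either x ∈ D and x ∉ Y; or x ∈ Y ∩ D. In each case x ∈ D ∖ ((D ∖ Y) ∖ D), so D ∪ ((D ∖ Y) ∖ D) ⊆ D ∖ ((D ∖ Y) ∖ D).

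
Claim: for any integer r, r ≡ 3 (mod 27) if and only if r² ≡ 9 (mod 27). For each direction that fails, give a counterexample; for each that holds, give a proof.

[⇒] Suppose r ≡ 3 (mod 27). Write r = 27j + 3. Then (27j + 3)² = 729j² + 162j + 9 = 27(27j² + 6j) + 9, so r² ≡ 9 (mod 27).

[⇐] This fails: take r = 6. Then 6² = 36 ≡ 9 (mod 27), yet 6 ≡ 6 (mod 27), not 3.

Only the forward direction holds.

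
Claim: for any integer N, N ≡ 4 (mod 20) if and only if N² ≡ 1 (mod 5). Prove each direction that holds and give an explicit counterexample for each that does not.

[⇒] Suppose N ≡ 4 (mod 20). Then N² ≡ 4² = 16 (mod 20), and since 5 ∣ 20, also N² ≡ 1 (mod 5).

[⇐] This fails: take N = 1. Then 1² = 1 ≡ 1 (mod 5), yet 1 ≡ 1 (mod 20), not 4.

Not equivalent: only (⇒) holds.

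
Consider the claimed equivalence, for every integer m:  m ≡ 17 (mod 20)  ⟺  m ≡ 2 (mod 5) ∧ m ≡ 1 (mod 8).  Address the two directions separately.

The forward direction fails; the converse holds.

(→) This fails: m = 37 gives 37 ≡ 17 (mod 20) but 37 ≡ 5 (mod 8), so the conjunction on the right does not hold.

(←) Conversely, if m ≡ 2 (mod 5) and m ≡ 1 (mod 8), then by the Chinese remainder theorem m ≡ 17 (mod 40). Since 17 ≡ 17 (mod 20) and 20 ∣ 40, we get m ≡ 17 (mod 20).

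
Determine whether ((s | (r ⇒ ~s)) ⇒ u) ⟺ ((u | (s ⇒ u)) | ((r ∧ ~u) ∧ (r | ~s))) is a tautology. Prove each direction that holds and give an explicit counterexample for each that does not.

Not equivalent: only (⇒) holds.

(⟹) Assume the antecedent. If s is true, the antecedent forces (s = T, r = F, u = T) or (s = T, r = T, u = T), and the consequent holds there. If s is false, the consequent reduces to true regardless of the other variables. Either way the consequent holds.

(⟸) This fails. Under s = F, r = F, u = F, the left side is false but the right side is true.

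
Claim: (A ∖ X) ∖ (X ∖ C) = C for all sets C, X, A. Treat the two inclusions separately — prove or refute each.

(⊆) This inclusion fails. Take C = ∅, X = ∅, A = {1}; then 1 ∈ (A ∖ X) ∖ (X ∖ C) but 1 ∉ C.

(⊇) This inclusion fails. Take C = {1}, X = ∅, A = ∅; then 1 ∈ C but 1 ∉ (A ∖ X) ∖ (X ∖ C).

Neither inclusion holds.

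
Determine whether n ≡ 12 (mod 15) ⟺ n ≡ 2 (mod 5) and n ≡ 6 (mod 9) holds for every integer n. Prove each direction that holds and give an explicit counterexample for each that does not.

Only the converse holds.

(⟹) This fails: n = 27 gives 27 ≡ 12 (mod 15) but 27 ≡ 0 (mod 9), so the conjunction on the right does not hold.

(⟸) Conversely, if n ≡ 2 (mod 5) and n ≡ 6 (mod 9), then by the Chinese remainder theorem n ≡ 42 (mod 45). Since 42 ≡ 12 (mod 15) and 15 ∣ 45, we get n ≡ 12 (mod 15).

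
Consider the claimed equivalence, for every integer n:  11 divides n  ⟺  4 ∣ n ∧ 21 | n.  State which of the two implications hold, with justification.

Neither direction holds.

(→) This fails: take n = 11. Certainly 11 ∣ 11, but 4 ∤ 11.

(←) This fails: take n = 84. Both 4 ∣ 84 and 21 ∣ 84, yet 84 is not a multiple of 11 (since 84 = 7·11 + 7), so 11 ∤ 84.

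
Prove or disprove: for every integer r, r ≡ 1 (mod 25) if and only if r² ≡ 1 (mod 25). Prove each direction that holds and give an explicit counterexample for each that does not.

(→) Suppose r ≡ 1 (mod 25). Write r = 25j + 1. Then (25j + 1)² = 625j² + 50j + 1 = 25(25j² + 2j) + 1, so r² ≡ 1 (mod 25).

(←) This fails: take r = 24. Then 24² = 576 ≡ 1 (mod 25), yet 24 ≡ 24 (mod 25), not 1.

Only the forward implication holds.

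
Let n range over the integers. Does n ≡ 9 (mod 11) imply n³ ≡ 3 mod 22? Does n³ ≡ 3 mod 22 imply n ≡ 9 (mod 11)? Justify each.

Only the converse holds.

(→) This fails: take n = 20. Then 20 ≡ 9 (mod 11), but 20³ = 8000 ≡ 14 (mod 22), not 3.

(←) Conversely, the residues r modulo 22 with r³ ≡ 3 (mod 22) are exactly {9}, and each is ≡ 9 (mod 11).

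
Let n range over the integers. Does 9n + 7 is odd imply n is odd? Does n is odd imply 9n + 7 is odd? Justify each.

(→) This fails: n = 2 gives 9n + 7 = 25, which is odd, but 2 is even, not odd.

(←) This also fails: n = 1 is odd, but 9n + 7 = 16 is even, not odd.

(⇒) fails and (⇐) fails.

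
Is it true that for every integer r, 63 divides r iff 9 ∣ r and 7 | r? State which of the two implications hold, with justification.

Converse. Suppose 9 ∣ r and 7 ∣ r. Any common multiple of 9 and 7 is a multiple of their lcm; here gcd(9, 7) = 1, so lcm(9, 7) = 9·7 = 63, so 63 ∣ r.

Forward direction. If 63 ∣ r, write r = 63q. Since 63 = 7·9, r = 9·(7q), so 9 ∣ r; and since 63 = 9·7, r = 7·(9q), so 7 ∣ r.

Equivalent; both directions hold.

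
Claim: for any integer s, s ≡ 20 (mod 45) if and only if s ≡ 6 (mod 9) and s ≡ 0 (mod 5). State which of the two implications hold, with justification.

Neither implication holds.

(⟹) This fails: s = 20 gives 20 ≡ 20 (mod 45) but 20 ≡ 2 (mod 9), so the conjunction on the right does not hold.

(⟸) This fails: s = 15 satisfies both congruences on the right (15 ≡ 6 mod 9 and 15 ≡ 0 mod 5) yet 15 ≡ 15 (mod 45), not 20.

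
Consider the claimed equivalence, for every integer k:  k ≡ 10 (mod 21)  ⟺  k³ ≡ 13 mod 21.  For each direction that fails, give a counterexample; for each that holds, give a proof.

(→) Suppose k ≡ 10 (mod 21). Write k = 21j + 10. Then (21j + 10)³ = 9261j³ + 13230j² + 6300j + 1000 = 21(441j³ + 630j² + 300j + 47) + 13, so k³ ≡ 13 (mod 21).

(←) This fails: take k = 13. Then 13³ = 2197 ≡ 13 (mod 21), yet 13 ≡ 13 (mod 21), not 10.

(⇒) holds; (⇐) fails.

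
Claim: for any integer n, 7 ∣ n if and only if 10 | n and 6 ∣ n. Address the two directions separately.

[⇒] This fails: take n = 7. Certainly 7 ∣ 7, but 10 ∤ 7.

[⇐] This fails: take n = 30. Both 10 ∣ 30 and 6 ∣ 30, yet 30 is not a multiple of 7 (since 30 = 4·7 + 2), so 7 ∤ 30.

(⇒) fails and (⇐) fails.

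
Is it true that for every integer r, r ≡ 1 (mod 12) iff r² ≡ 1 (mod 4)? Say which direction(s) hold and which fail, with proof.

(⟹) Suppose r ≡ 1 (mod 12). Then r² ≡ 1² = 1 (mod 12), and since 4 ∣ 12, also r² ≡ 1 (mod 4).

(⟸) This fails: take r = 3. Then 3² = 9 ≡ 1 (mod 4), yet 3 ≡ 3 (mod 12), not 1.

Only the forward direction holds.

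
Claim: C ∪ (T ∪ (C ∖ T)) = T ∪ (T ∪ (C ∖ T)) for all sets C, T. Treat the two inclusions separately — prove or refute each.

(⟹) Let x ∈ C ∪ (T ∪ (C ∖ T)). Then either x ∈ C and x ∉ T; or x ∈ T and x ∉ C; or x ∈ C ∩ T. In each case x ∈ T ∪ (T ∪ (C ∖ T)), so C ∪ (T ∪ (C ∖ T)) ⊆ T ∪ (T ∪ (C ∖ T)).

(⟸) Let x ∈ T ∪ (T ∪ (C ∖ T)). Then either x ∈ C and x ∉ T; or x ∈ T and x ∉ C; or x ∈ C ∩ T. In each case x ∈ C ∪ (T ∪ (C ∖ T)), so T ∪ (T ∪ (C ∖ T)) ⊆ C ∪ (T ∪ (C ∖ T)).

The two sets are equal.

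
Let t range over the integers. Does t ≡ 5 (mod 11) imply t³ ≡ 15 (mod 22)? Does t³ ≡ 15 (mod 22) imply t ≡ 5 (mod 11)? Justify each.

(⇐) The residues r modulo 22 with r³ ≡ 15 (mod 22) are exactly {5}, and each is ≡ 5 (mod 11).

(⇒) This fails: take t = 16. Then 16 ≡ 5 (mod 11), but 16³ = 4096 ≡ 4 (mod 22), not 15.

Only the reverse direction holds.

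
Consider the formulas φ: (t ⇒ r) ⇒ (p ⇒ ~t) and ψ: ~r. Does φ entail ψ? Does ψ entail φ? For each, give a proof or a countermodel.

(⇒) fails; (⇐) holds.

(⟹) This fails. Under r = T, p = F, t = F, the left side is true but the right side is false.

(⟸) Assume the antecedent. If r is true, the antecedent cannot hold. If r is false, (t ⇒ r) ⇒ (p ⇒ ~t) reduces to true regardless of the other variables. Either way (t ⇒ r) ⇒ (p ⇒ ~t) holds.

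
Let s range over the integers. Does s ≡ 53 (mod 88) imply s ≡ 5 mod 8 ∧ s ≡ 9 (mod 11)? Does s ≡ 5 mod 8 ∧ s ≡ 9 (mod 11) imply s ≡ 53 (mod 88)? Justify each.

[⇒] Suppose s ≡ 53 (mod 88); write s = 88j + 53. Since 8 ∣ 88, reducing mod 8 gives s ≡ 53 ≡ 5 (mod 8); since 11 ∣ 88, reducing mod 11 gives s ≡ 53 ≡ 9 (mod 11).

[⇐] Conversely, if s ≡ 5 (mod 8) and s ≡ 9 (mod 11), then by the Chinese remainder theorem s ≡ 53 (mod 88). This is exactly s ≡ 53 (mod 88).

The biconditional holds.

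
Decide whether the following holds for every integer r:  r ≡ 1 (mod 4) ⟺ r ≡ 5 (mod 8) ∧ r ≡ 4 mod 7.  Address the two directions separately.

(→) This fails: r = 1 gives 1 ≡ 1 (mod 4) but 1 ≡ 1 (mod 8), so the conjunction on the right does not hold.

(←) Conversely, if r ≡ 5 (mod 8) and r ≡ 4 (mod 7), then by the Chinese remainder theorem r ≡ 53 (mod 56). Since 53 ≡ 1 (mod 4) and 4 ∣ 56, we get r ≡ 1 (mod 4).

Not equivalent: only (⇐) holds.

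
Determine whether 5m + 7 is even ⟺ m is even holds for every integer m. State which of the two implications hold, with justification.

[⇒] This fails: m = 3 gives 5m + 7 = 22, which is even, but 3 is odd, not even.

[⇐] This also fails: m = 6 is even, but 5m + 7 = 37 is odd, not even.

Neither direction holds.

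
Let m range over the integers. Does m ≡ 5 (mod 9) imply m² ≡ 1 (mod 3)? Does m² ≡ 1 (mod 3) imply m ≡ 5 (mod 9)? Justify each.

Only the forward direction holds.

(⟹) Suppose m ≡ 5 (mod 9). Then m² ≡ 5² = 25 (mod 9), and since 3 ∣ 9, also m² ≡ 1 (mod 3).

(⟸) This fails: take m = 1. Then 1² = 1 ≡ 1 (mod 3), yet 1 ≡ 1 (mod 9), not 5.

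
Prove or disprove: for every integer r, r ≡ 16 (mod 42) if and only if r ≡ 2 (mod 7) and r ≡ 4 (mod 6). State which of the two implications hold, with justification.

Forward direction. Suppose r ≡ 16 (mod 42); write r = 42j + 16. Since 7 ∣ 42, reducing mod 7 gives r ≡ 16 ≡ 2 (mod 7); since 6 ∣ 42, reducing mod 6 gives r ≡ 16 ≡ 4 (mod 6).

Converse. If r ≡ 2 (mod 7) and r ≡ 4 (mod 6), then by the Chinese remainder theorem r ≡ 16 (mod 42). This is exactly r ≡ 16 (mod 42).

Both directions hold.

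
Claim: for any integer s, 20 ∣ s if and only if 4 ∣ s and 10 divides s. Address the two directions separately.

The biconditional holds.

[⇒] If 20 ∣ s, write s = 20q. Since 20 = 5·4, s = 4·(5q), so 4 ∣ s; and since 20 = 2·10, s = 10·(2q), so 10 ∣ s.

[⇐] Suppose 4 ∣ s and 10 ∣ s. Any common multiple of 4 and 10 is a multiple of their lcm; here lcm(4, 10) = 4·10/gcd(4, 10) = 40/2 = 20, so 20 ∣ s.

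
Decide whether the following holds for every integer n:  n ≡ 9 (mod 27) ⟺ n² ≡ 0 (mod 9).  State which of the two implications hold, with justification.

Only the forward implication holds.

(⇐) This fails: take n = 0. Then 0² = 0 ≡ 0 (mod 9), yet 0 ≡ 0 (mod 27), not 9.

(⇒) Suppose n ≡ 9 (mod 27). Then n² ≡ 9² = 81 (mod 27), and since 9 ∣ 27, also n² ≡ 0 (mod 9).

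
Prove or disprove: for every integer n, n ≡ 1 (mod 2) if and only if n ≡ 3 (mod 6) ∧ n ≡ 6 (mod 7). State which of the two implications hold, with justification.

Not equivalent: only (⇐) holds.

Forward direction. This fails: n = 1 gives 1 ≡ 1 (mod 2) but 1 ≡ 1 (mod 6), so the conjunction on the right does not hold.

Converse. If n ≡ 3 (mod 6) and n ≡ 6 (mod 7), then by the Chinese remainder theorem n ≡ 27 (mod 42). Since 27 ≡ 1 (mod 2) and 2 ∣ 42, we get n ≡ 1 (mod 2).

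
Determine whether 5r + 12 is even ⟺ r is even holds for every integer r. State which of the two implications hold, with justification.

Converse. Suppose r is even; write r = 2j. Then 5r + 12 = 5·(2j) + 12 = 2·5j + 12, which is even.

Forward direction. Suppose 5r + 12 is even. Since 5 is odd, 5r and r have the same parity, so 5r + 12 ≡ r + 12 (mod 2). As 12 is even, 5r + 12 is even exactly when r is even. Thus r is even.

Equivalent; both directions hold.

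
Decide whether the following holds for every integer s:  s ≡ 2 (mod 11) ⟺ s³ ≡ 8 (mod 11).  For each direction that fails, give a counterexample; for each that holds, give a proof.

The biconditional holds.

Converse. For the converse, argue contrapositively. If s ≢ 2 (mod 11), then s is congruent to one of 0, 1, 3, 4, 5, 6, 7, 8, 9, 10 modulo 11, and these give s³ ≡ 0, 1, 5, 9, 4, 7, 2, 6, 3, 10 respectively — never 8.

Forward direction. Suppose s ≡ 2 (mod 11). Write s = 11j + 2. Then (11j + 2)³ = 1331j³ + 726j² + 132j + 8 = 11(121j³ + 66j² + 12j) + 8, so s³ ≡ 8 (mod 11).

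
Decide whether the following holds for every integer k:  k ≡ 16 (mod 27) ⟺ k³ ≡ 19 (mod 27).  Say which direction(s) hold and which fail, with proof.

The forward direction holds; the converse fails.

[⇒] Suppose k ≡ 16 (mod 27). Write k = 27j + 16. Then (27j + 16)³ = 19683j³ + 34992j² + 20736j + 4096 = 27(729j³ + 1296j² + 768j + 151) + 19, so k³ ≡ 19 (mod 27).

[⇐] This fails: take k = 7. Then 7³ = 343 ≡ 19 (mod 27), yet 7 ≡ 7 (mod 27), not 16.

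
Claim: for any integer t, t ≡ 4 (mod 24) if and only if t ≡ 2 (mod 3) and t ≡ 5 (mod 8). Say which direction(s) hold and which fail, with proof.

(⇒) This fails: t = 4 gives 4 ≡ 4 (mod 24) but 4 ≡ 1 (mod 3), so the conjunction on the right does not hold.

(⇐) This fails: t = 5 satisfies both congruences on the right (5 ≡ 2 mod 3 and 5 ≡ 5 mod 8) yet 5 ≡ 5 (mod 24), not 4.

(⇒) fails and (⇐) fails.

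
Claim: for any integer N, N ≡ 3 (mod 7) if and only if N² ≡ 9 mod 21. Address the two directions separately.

(⇒) This fails: take N = 10. Then 10 ≡ 3 (mod 7), but 10² = 100 ≡ 16 (mod 21), not 9.

(⇐) This fails: take N = 18. Then 18² = 324 ≡ 9 (mod 21), yet 18 ≡ 4 (mod 7), not 3.

Both directions fail.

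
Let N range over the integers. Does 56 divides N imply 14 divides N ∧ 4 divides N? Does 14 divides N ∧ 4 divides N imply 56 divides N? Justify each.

(→) If 56 ∣ N, write N = 56q. Since 56 = 4·14, N = 14·(4q), so 14 ∣ N; and since 56 = 14·4, N = 4·(14q), so 4 ∣ N.

(←) This fails: take N = 28. Both 14 ∣ 28 and 4 ∣ 28, yet 28 is not a multiple of 56 (since 28 = 0·56 + 28), so 56 ∤ 28.

Only the forward direction holds.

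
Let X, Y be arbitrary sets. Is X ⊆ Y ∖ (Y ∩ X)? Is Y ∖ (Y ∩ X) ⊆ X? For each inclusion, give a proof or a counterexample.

(⊆) fails and (⊇) fails.

(⟹) This inclusion fails. Take X = {1}, Y = ∅; then 1 ∈ X but 1 ∉ Y ∖ (Y ∩ X).

(⟸) This inclusion fails. Take X = ∅, Y = {1}; then 1 ∈ Y ∖ (Y ∩ X) but 1 ∉ X.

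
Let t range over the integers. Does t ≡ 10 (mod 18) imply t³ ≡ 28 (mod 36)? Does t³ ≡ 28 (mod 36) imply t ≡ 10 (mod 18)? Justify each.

Not equivalent: only (⇒) holds.

[⇒] Suppose t ≡ 10 (mod 18). Working modulo 36, t ∈ {10, 28}; for each such r, r³ ≡ 28 (mod 36).

[⇐] This fails: take t = 4. Then 4³ = 64 ≡ 28 (mod 36), yet 4 ≡ 4 (mod 18), not 10.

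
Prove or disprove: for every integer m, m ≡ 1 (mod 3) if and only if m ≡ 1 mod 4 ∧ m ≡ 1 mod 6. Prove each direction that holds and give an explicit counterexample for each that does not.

The forward direction fails; the converse holds.

Forward direction. This fails: m = 10 gives 10 ≡ 1 (mod 3) but 10 ≡ 2 (mod 4), so the conjunction on the right does not hold.

Converse. If m ≡ 1 (mod 4) and m ≡ 1 (mod 6), then by the Chinese remainder theorem m ≡ 1 (mod 12). Since 1 ≡ 1 (mod 3) and 3 ∣ 12, we get m ≡ 1 (mod 3).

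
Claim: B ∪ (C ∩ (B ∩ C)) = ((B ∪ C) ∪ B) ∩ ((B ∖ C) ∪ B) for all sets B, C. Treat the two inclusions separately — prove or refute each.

The two sets are equal.

Forward inclusion. Let x ∈ B ∪ (C ∩ (B ∩ C)). Then either x ∈ B and x ∉ C; or x ∈ B ∩ C. In each case x ∈ ((B ∪ C) ∪ B) ∩ ((B ∖ C) ∪ B), so B ∪ (C ∩ (B ∩ C)) ⊆ ((B ∪ C) ∪ B) ∩ ((B ∖ C) ∪ B).

Reverse inclusion. Let x ∈ ((B ∪ C) ∪ B) ∩ ((B ∖ C) ∪ B). Then either x ∈ B and x ∉ C; or x ∈ B ∩ C. In each case x ∈ B ∪ (C ∩ (B ∩ C)), so ((B ∪ C) ∪ B) ∩ ((B ∖ C) ∪ B) ⊆ B ∪ (C ∩ (B ∩ C)).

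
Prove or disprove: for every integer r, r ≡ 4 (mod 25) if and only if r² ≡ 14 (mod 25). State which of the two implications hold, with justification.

Both directions fail.

[⇒] This fails: take r = 4. Then 4 ≡ 4 (mod 25), but 4² = 16 ≡ 16 (mod 25), not 14.

[⇐] This fails: take r = 8. Then 8² = 64 ≡ 14 (mod 25), yet 8 ≡ 8 (mod 25), not 4.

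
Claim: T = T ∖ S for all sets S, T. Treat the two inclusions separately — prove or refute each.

(⊆) fails; (⊇) holds.

Reverse inclusion. Let x ∈ T ∖ S. Then x ∈ T and x ∉ S, from which x ∈ T.

Forward inclusion. This inclusion fails. Take S = {1}, T = {1}; then 1 ∈ T but 1 ∉ T ∖ S.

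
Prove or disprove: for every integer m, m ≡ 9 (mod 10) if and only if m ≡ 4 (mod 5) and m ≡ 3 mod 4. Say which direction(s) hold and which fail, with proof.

Only the converse holds.

[⇒] This fails: m = 9 gives 9 ≡ 9 (mod 10) but 9 ≡ 1 (mod 4), so the conjunction on the right does not hold.

[⇐] Conversely, if m ≡ 4 (mod 5) and m ≡ 3 (mod 4), then by the Chinese remainder theorem m ≡ 19 (mod 20). Since 19 ≡ 9 (mod 10) and 10 ∣ 20, we get m ≡ 9 (mod 10).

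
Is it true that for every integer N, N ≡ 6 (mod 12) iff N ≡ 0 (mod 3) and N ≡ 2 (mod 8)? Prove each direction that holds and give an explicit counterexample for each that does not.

Only the reverse direction holds.

(→) This fails: N = 6 gives 6 ≡ 6 (mod 12) but 6 ≡ 6 (mod 8), so the conjunction on the right does not hold.

(←) Conversely, if N ≡ 0 (mod 3) and N ≡ 2 (mod 8), then by the Chinese remainder theorem N ≡ 18 (mod 24). Since 18 ≡ 6 (mod 12) and 12 ∣ 24, we get N ≡ 6 (mod 12).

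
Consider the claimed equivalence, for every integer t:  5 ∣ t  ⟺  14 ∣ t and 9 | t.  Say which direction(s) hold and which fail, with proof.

(⇒) This fails: take t = 5. Certainly 5 ∣ 5, but 14 ∤ 5.

(⇐) This fails: take t = 126. Both 14 ∣ 126 and 9 ∣ 126, yet 126 is not a multiple of 5 (since 126 = 25·5 + 1), so 5 ∤ 126.

Neither implication holds.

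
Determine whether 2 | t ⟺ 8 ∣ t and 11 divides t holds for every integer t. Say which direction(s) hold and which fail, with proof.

(⟹) This fails: take t = 2. Certainly 2 ∣ 2, but 8 ∤ 2.

(⟸) Suppose 8 ∣ t and 11 ∣ t. Any common multiple of 8 and 11 is a multiple of their lcm; here gcd(8, 11) = 1, so lcm(8, 11) = 8·11 = 88, so 88 ∣ t. Since 2 ∣ 88, it follows that 2 ∣ t.

Only the reverse direction holds.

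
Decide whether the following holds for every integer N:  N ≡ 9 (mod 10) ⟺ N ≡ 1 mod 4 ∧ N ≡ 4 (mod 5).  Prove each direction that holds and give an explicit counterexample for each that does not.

(⇒) fails; (⇐) holds.

Converse. If N ≡ 1 (mod 4) and N ≡ 4 (mod 5), then by the Chinese remainder theorem N ≡ 9 (mod 20). Since 9 ≡ 9 (mod 10) and 10 ∣ 20, we get N ≡ 9 (mod 10).

Forward direction. This fails: N = 19 gives 19 ≡ 9 (mod 10) but 19 ≡ 3 (mod 4), so the conjunction on the right does not hold.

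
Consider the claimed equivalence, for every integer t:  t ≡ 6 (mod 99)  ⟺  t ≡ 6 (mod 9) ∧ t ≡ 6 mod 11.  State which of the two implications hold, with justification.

[⇐] If t ≡ 6 (mod 9) and t ≡ 6 (mod 11), then by the Chinese remainder theorem t ≡ 6 (mod 99). This is exactly t ≡ 6 (mod 99).

[⇒] Suppose t ≡ 6 (mod 99); write t = 99j + 6. Since 9 ∣ 99, reducing mod 9 gives t ≡ 6 (mod 9); since 11 ∣ 99, reducing mod 11 gives t ≡ 6 (mod 11).

Both directions hold.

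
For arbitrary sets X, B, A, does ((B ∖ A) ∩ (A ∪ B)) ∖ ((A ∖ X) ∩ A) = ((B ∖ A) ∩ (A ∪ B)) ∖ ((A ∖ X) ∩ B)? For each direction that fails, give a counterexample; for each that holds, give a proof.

(⟹) Let x ∈ ((B ∖ A) ∩ (A ∪ B)) ∖ ((A ∖ X) ∩ A). Then either x ∈ B and x ∉ X, A; or x ∈ X ∩ B and x ∉ A. In each case x ∈ ((B ∖ A) ∩ (A ∪ B)) ∖ ((A ∖ X) ∩ B), so ((B ∖ A) ∩ (A ∪ B)) ∖ ((A ∖ X) ∩ A) ⊆ ((B ∖ A) ∩ (A ∪ B)) ∖ ((A ∖ X) ∩ B).

(⟸) Let x ∈ ((B ∖ A) ∩ (A ∪ B)) ∖ ((A ∖ X) ∩ B). Then either x ∈ B and x ∉ X, A; or x ∈ X ∩ B and x ∉ A. In each case x ∈ ((B ∖ A) ∩ (A ∪ B)) ∖ ((A ∖ X) ∩ A), so ((B ∖ A) ∩ (A ∪ B)) ∖ ((A ∖ X) ∩ B) ⊆ ((B ∖ A) ∩ (A ∪ B)) ∖ ((A ∖ X) ∩ A).

Both inclusions hold.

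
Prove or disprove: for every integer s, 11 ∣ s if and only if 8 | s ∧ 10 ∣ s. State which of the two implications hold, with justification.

Neither direction holds.

(→) This fails: take s = 11. Certainly 11 ∣ 11, but 8 ∤ 11.

(←) This fails: take s = 40. Both 8 ∣ 40 and 10 ∣ 40, yet 40 is not a multiple of 11 (since 40 = 3·11 + 7), so 11 ∤ 40.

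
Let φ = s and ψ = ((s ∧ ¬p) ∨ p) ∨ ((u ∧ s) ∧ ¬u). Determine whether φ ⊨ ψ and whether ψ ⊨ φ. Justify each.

(⇒) Assume the antecedent. If s is true, the consequent reduces to true regardless of the other variables. If s is false, the antecedent cannot hold. Either way the consequent holds.

(⇐) This fails. Under s = F, p = T, u = F, the left side is false but the right side is true.

Not equivalent: only (⇒) holds.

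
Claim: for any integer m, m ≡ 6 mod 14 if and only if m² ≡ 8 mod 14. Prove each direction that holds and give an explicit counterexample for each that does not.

(←) This fails: take m = 8. Then 8² = 64 ≡ 8 (mod 14), yet 8 ≡ 8 (mod 14), not 6.

(→) Suppose m ≡ 6 mod 14. Write m = 14j + 6. Then (14j + 6)² = 196j² + 168j + 36 = 14(14j² + 12j + 2) + 8, so m² ≡ 8 (mod 14).

Only the forward implication holds.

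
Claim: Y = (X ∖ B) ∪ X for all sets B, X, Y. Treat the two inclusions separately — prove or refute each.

(⊆) This inclusion fails. Take B = ∅, X = ∅, Y = {1}; then 1 ∈ Y but 1 ∉ (X ∖ B) ∪ X.

(⊇) This inclusion fails. Take B = ∅, X = {1}, Y = ∅; then 1 ∈ (X ∖ B) ∪ X but 1 ∉ Y.

(⊆) fails and (⊇) fails.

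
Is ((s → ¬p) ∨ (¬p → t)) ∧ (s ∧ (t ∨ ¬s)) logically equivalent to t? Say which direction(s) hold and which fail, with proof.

(⇒) holds; (⇐) fails.

(→) Assume the antecedent. If t is true, t reduces to true regardless of the other variables. If t is false, the antecedent cannot hold. Either way t holds.

(←) This fails. Under t = T, s = F, p = F, the left side is false but the right side is true.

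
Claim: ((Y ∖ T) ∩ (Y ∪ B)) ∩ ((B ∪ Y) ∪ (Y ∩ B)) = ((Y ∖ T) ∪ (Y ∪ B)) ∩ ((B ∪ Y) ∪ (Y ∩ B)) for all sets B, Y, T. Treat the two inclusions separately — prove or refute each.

Only the forward inclusion holds.

(⟹) Let x ∈ ((Y ∖ T) ∩ (Y ∪ B)) ∩ ((B ∪ Y) ∪ (Y ∩ B)). Then either x ∈ Y and x ∉ B, T; or x ∈ B ∩ Y and x ∉ T. In each case x ∈ ((Y ∖ T) ∪ (Y ∪ B)) ∩ ((B ∪ Y) ∪ (Y ∩ B)), so ((Y ∖ T) ∩ (Y ∪ B)) ∩ ((B ∪ Y) ∪ (Y ∩ B)) ⊆ ((Y ∖ T) ∪ (Y ∪ B)) ∩ ((B ∪ Y) ∪ (Y ∩ B)).

(⟸) This inclusion fails. Take B = {1}, Y = ∅, T = ∅; then 1 ∈ ((Y ∖ T) ∪ (Y ∪ B)) ∩ ((B ∪ Y) ∪ (Y ∩ B)) but 1 ∉ ((Y ∖ T) ∩ (Y ∪ B)) ∩ ((B ∪ Y) ∪ (Y ∩ B)).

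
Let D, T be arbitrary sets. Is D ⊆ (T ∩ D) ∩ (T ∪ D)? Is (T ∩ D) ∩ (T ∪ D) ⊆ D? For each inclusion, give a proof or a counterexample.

The sets are not equal: only the reverse inclusion holds.

(⟹) This inclusion fails. Take D = {1}, T = ∅; then 1 ∈ D but 1 ∉ (T ∩ D) ∩ (T ∪ D).

(⟸) Let x ∈ (T ∩ D) ∩ (T ∪ D). Then x ∈ D ∩ T, from which x ∈ D.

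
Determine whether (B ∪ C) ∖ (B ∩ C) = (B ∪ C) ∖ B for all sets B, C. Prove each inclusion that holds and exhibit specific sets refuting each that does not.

(⊆) fails; (⊇) holds.

(⟹) This inclusion fails. Take B = {1}, C = ∅; then 1 ∈ (B ∪ C) ∖ (B ∩ C) but 1 ∉ (B ∪ C) ∖ B.

(⟸) Let x ∈ (B ∪ C) ∖ B. Then x ∈ C and x ∉ B, from which x ∈ (B ∪ C) ∖ (B ∩ C).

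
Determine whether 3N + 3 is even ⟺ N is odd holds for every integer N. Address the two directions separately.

Forward direction. Suppose 3N + 3 is even. Since 3 is odd, 3N and N have the same parity, so 3N + 3 ≡ N + 3 (mod 2). As 3 is odd, 3N + 3 is even exactly when N is odd. Thus N is odd.

Converse. Suppose N is odd; write N = 2j + 1. Then 3N + 3 = 3·(2j + 1) + 3 = 2·3j + 6, which is even.

Both implications hold.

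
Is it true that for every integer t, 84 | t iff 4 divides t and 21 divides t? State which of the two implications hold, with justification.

Forward direction. If 84 ∣ t, write t = 84q. Since 84 = 21·4, t = 4·(21q), so 4 ∣ t; and since 84 = 4·21, t = 21·(4q), so 21 ∣ t.

Converse. Suppose 4 ∣ t and 21 ∣ t. Any common multiple of 4 and 21 is a multiple of their lcm; here gcd(4, 21) = 1, so lcm(4, 21) = 4·21 = 84, so 84 ∣ t.

Both directions hold.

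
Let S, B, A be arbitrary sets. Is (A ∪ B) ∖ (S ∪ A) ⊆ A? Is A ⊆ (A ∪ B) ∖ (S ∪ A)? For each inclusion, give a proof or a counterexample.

(⊆) fails and (⊇) fails.

(⟹) This inclusion fails. Take S = ∅, B = {1}, A = ∅; then 1 ∈ (A ∪ B) ∖ (S ∪ A) but 1 ∉ A.

(⟸) This inclusion fails. Take S = ∅, B = ∅, A = {1}; then 1 ∈ A but 1 ∉ (A ∪ B) ∖ (S ∪ A).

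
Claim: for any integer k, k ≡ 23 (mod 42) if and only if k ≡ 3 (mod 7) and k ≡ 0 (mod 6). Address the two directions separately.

Both directions fail.

(⇒) This fails: k = 23 gives 23 ≡ 23 (mod 42) but 23 ≡ 2 (mod 7), so the conjunction on the right does not hold.

(⇐) This fails: k = 24 satisfies both congruences on the right (24 ≡ 3 mod 7 and 24 ≡ 0 mod 6) yet 24 ≡ 24 (mod 42), not 23.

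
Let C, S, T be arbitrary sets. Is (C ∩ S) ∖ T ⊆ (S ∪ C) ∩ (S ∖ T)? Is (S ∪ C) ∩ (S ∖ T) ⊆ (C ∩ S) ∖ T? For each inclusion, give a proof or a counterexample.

(⊆) Let x ∈ (C ∩ S) ∖ T. Then x ∈ C ∩ S and x ∉ T, from which x ∈ (S ∪ C) ∩ (S ∖ T).

(⊇) This inclusion fails. Take C = ∅, S = {1}, T = ∅; then 1 ∈ (S ∪ C) ∩ (S ∖ T) but 1 ∉ (C ∩ S) ∖ T.

(⊆) holds; (⊇) fails.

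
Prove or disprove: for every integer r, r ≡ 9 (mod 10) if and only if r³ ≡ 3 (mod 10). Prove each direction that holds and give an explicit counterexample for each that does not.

Neither direction holds.

(⇒) This fails: take r = 9. Then 9 ≡ 9 (mod 10), but 9³ = 729 ≡ 9 (mod 10), not 3.

(⇐) This fails: take r = 7. Then 7³ = 343 ≡ 3 (mod 10), yet 7 ≡ 7 (mod 10), not 9.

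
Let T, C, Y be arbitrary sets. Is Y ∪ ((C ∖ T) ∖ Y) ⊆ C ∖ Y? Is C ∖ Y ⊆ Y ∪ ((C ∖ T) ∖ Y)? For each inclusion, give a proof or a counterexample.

Neither inclusion holds.

Forward inclusion. This inclusion fails. Take T = ∅, C = ∅, Y = {1}; then 1 ∈ Y ∪ ((C ∖ T) ∖ Y) but 1 ∉ C ∖ Y.

Reverse inclusion. This inclusion fails. Take T = {1}, C = {1}, Y = ∅; then 1 ∈ C ∖ Y but 1 ∉ Y ∪ ((C ∖ T) ∖ Y).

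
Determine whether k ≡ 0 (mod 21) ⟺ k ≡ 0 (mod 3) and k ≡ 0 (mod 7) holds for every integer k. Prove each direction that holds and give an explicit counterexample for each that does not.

The biconditional holds.

(←) If k ≡ 0 (mod 3) and k ≡ 0 (mod 7), then by the Chinese remainder theorem k ≡ 0 (mod 21). This is exactly k ≡ 0 (mod 21).

(→) Suppose k ≡ 0 (mod 21); write k = 21j + 0. Since 3 ∣ 21, reducing mod 3 gives k ≡ 0 (mod 3); since 7 ∣ 21, reducing mod 7 gives k ≡ 0 (mod 7).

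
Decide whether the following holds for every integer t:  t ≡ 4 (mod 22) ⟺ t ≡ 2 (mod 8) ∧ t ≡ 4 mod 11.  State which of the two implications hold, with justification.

Only the reverse direction holds.

(→) This fails: t = 48 gives 48 ≡ 4 (mod 22) but 48 ≡ 0 (mod 8), so the conjunction on the right does not hold.

(←) Conversely, if t ≡ 2 (mod 8) and t ≡ 4 (mod 11), then by the Chinese remainder theorem t ≡ 26 (mod 88). Since 26 ≡ 4 (mod 22) and 22 ∣ 88, we get t ≡ 4 (mod 22).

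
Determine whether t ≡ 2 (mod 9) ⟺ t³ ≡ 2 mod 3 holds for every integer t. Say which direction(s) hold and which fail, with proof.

Forward direction. Suppose t ≡ 2 (mod 9). Then t³ ≡ 2³ = 8 (mod 9), and since 3 ∣ 9, also t³ ≡ 2 (mod 3).

Converse. This fails: take t = 5. Then 5³ = 125 ≡ 2 (mod 3), yet 5 ≡ 5 (mod 9), not 2.

Not equivalent: only (⇒) holds.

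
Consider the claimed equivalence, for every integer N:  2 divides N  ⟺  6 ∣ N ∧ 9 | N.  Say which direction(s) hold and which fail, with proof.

The forward direction fails; the converse holds.

(→) This fails: take N = 2. Certainly 2 ∣ 2, but 6 ∤ 2.

(←) Suppose 6 ∣ N and 9 ∣ N. Any common multiple of 6 and 9 is a multiple of their lcm; here lcm(6, 9) = 6·9/gcd(6, 9) = 54/3 = 18, so 18 ∣ N. Since 2 ∣ 18, it follows that 2 ∣ N.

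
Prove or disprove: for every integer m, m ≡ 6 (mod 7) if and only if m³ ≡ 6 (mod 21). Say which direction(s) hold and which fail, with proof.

Both directions fail.

Forward direction. This fails: take m = 13. Then 13 ≡ 6 (mod 7), but 13³ = 2197 ≡ 13 (mod 21), not 6.

Converse. This fails: take m = 3. Then 3³ = 27 ≡ 6 (mod 21), yet 3 ≡ 3 (mod 7), not 6.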